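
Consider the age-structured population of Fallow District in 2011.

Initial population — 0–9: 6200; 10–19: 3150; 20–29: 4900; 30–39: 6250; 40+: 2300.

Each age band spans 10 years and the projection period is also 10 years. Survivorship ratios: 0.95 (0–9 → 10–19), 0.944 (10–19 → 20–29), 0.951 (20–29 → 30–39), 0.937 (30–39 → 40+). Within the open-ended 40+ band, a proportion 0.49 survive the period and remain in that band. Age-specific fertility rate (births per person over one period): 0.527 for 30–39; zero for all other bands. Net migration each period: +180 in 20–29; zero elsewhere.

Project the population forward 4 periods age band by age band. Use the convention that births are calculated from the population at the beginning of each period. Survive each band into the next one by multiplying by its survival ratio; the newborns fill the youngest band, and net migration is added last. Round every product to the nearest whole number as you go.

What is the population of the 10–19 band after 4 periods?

1501

Period 1:
Births: 6250 × 0.527 = 3294
10–19: 6200 × 0.95 = 5890
20–29: 3150 × 0.944 = 2974
30–39: 4900 × 0.951 = 4660
40+: 6250 × 0.937 + 2300 × 0.49 = 5856 + 1127 = 6983
Net migration: 20–29 + 180 → 3154
Population now: 0–9=3294, 10–19=5890, 20–29=3154, 30–39=4660, 40+=6983
Period 2:
Births: 4660 × 0.527 = 2456
10–19: 3294 × 0.95 = 3129
20–29: 5890 × 0.944 = 5560
30–39: 3154 × 0.951 = 2999
40+: 4660 × 0.937 + 6983 × 0.49 = 4366 + 3422 = 7788
Net migration: 20–29 + 180 → 5740
Population now: 0–9=2456, 10–19=3129, 20–29=5740, 30–39=2999, 40+=7788
Period 3:
Births: 2999 × 0.527 = 1580
10–19: 2456 × 0.95 = 2333
20–29: 3129 × 0.944 = 2954
30–39: 5740 × 0.951 = 5459
40+: 2999 × 0.937 + 7788 × 0.49 = 2810 + 3816 = 6626
Net migration: 20–29 + 180 → 3134
Population now: 0–9=1580, 10–19=2333, 20–29=3134, 30–39=5459, 40+=6626
Period 4:
Births: 5459 × 0.527 = 2877
10–19: 1580 × 0.95 = 1501
20–29: 2333 × 0.944 = 2202
30–39: 3134 × 0.951 = 2980
40+: 5459 × 0.937 + 6626 × 0.49 = 5115 + 3247 = 8362
Net migration: 20–29 + 180 → 2382
Population now: 0–9=2877, 10–19=1501, 20–29=2382, 30–39=2980, 40+=8362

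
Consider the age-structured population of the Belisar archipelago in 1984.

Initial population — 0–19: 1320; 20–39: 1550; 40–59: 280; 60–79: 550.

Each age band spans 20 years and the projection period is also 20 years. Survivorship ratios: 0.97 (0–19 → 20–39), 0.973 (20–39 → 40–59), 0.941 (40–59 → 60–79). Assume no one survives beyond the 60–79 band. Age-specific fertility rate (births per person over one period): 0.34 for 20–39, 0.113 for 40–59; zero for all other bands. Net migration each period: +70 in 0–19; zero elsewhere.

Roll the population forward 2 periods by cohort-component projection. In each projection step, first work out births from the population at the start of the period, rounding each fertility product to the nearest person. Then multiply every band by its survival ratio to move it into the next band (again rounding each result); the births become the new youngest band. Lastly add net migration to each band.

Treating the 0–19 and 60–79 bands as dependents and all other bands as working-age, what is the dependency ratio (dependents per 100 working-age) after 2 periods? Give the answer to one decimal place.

112.9

Numbering the bands 1..4 from youngest to oldest:
Period 1.
Births: 1550 × 0.34 = 527  |  280 × 0.113 = 32 → 559
Band 2: 1320 × 0.97 = 1280
Band 3: 1550 × 0.973 = 1508
Band 4: 280 × 0.941 = 263
Net migration: Band 1 + 70 → 629
End of period: [629, 1280, 1508, 263]
Period 2.
Births: 1280 × 0.34 = 435  |  1508 × 0.113 = 170 → 605
Band 2: 629 × 0.97 = 610
Band 3: 1280 × 0.973 = 1245
Band 4: 1508 × 0.941 = 1419
Net migration: Band 1 + 70 → 675
End of period: [675, 610, 1245, 1419]
Dependents (band 0–19 + band 60–79) = 675 + 1419 = 2094; working-age = 1855; ratio = 2094/1855 × 100 = 112.9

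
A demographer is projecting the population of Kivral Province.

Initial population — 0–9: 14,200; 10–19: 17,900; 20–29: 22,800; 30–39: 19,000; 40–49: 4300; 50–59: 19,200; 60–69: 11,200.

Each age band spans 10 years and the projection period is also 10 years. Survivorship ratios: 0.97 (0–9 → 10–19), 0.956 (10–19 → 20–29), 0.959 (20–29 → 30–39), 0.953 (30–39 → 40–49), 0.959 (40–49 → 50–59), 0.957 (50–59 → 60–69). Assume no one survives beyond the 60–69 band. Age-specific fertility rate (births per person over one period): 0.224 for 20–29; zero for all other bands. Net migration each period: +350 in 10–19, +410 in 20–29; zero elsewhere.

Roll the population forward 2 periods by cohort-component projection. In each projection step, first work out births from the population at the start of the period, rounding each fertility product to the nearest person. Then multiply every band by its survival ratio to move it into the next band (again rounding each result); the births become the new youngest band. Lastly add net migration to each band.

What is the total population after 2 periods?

— Period 1 —
Births: 22800 * 0.224 = 5107
10–19: 14200 * 0.97 = 13774
20–29: 17900 * 0.956 = 17112
30–39: 22800 * 0.959 = 21865
40–49: 19000 * 0.953 = 18107
50–59: 4300 * 0.959 = 4124
60–69: 19200 * 0.957 = 18374
Net migration: 10–19 + 350 → 14124; 20–29 + 410 → 17522
→ [5107, 14124, 17522, 21865, 18107, 4124, 18374]
— Period 2 —
Births: 17522 * 0.224 = 3925
10–19: 5107 * 0.97 = 4954
20–29: 14124 * 0.956 = 13503
30–39: 17522 * 0.959 = 16804
40–49: 21865 * 0.953 = 20837
50–59: 18107 * 0.959 = 17365
60–69: 4124 * 0.957 = 3947
Net migration: 10–19 + 350 → 5304; 20–29 + 410 → 13913
→ [3925, 5304, 13913, 16804, 20837, 17365, 3947]
Total after period 2: 3925 + 5304 + 13913 + 16804 + 20837 + 17365 + 3947 = 82095

82095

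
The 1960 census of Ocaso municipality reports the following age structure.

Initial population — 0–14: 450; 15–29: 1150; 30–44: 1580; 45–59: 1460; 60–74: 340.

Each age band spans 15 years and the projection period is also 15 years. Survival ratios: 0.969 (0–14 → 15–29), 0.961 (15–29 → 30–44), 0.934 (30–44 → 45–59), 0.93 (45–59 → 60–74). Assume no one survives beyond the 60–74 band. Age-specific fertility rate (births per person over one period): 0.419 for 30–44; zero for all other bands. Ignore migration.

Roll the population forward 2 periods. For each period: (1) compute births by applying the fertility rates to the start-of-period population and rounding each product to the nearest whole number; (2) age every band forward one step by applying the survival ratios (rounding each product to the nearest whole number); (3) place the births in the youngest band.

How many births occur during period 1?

662

Period 1:
Births: 1580 * 0.419 = 662
15–29: 450 * 0.969 = 436
30–44: 1150 * 0.961 = 1105
45–59: 1580 * 0.934 = 1476
60–74: 1460 * 0.93 = 1358
→ [662, 436, 1105, 1476, 1358]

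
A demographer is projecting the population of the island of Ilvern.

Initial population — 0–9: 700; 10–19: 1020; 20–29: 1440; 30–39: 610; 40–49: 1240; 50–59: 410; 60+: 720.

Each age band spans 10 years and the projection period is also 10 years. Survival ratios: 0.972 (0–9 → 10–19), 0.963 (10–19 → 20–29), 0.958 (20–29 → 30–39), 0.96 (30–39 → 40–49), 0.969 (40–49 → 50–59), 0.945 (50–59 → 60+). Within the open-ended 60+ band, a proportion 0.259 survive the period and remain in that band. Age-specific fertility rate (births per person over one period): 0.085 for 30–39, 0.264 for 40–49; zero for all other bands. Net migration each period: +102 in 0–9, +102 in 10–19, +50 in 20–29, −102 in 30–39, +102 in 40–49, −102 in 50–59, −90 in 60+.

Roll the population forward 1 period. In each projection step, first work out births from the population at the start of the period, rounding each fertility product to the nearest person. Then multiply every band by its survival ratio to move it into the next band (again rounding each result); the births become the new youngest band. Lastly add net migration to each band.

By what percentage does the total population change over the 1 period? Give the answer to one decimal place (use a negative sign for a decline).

-4.8

— Period 1 —
Births: 610 × 0.085 = 52 ; 1240 × 0.264 = 327 ⇒ total 379
10–19: 700 × 0.972 = 680
20–29: 1020 × 0.963 = 982
30–39: 1440 × 0.958 = 1380
40–49: 610 × 0.96 = 586
50–59: 1240 × 0.969 = 1202
60+: 410 × 0.945 + 720 × 0.259 = 387 + 186 = 573
Net migration: 0–9 + 102 → 481; 10–19 + 102 → 782; 20–29 + 50 → 1032; 30–39 − 102 → 1278; 40–49 + 102 → 688; 50–59 − 102 → 1100; 60+ − 90 → 483
Giving 481 / 782 / 1032 / 1278 / 688 / 1100 / 483.
Total: 6140 → 5844; change = -296; percentage change = -4.8%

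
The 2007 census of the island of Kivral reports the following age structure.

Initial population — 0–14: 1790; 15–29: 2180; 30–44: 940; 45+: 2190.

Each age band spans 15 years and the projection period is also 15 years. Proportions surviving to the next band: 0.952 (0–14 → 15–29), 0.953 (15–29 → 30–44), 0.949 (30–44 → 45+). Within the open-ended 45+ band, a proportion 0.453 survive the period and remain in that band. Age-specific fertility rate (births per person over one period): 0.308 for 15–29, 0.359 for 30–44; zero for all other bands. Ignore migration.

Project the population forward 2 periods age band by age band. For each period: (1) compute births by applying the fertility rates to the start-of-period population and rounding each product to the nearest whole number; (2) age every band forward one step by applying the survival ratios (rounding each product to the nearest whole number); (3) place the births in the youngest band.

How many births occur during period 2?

Numbering the groups 1..4 from youngest to oldest:
Period 1:
Births: 2180 * 0.308 = 671, 940 * 0.359 = 337 ⇒ total 1008
Group 2: 1790 * 0.952 = 1704
Group 3: 2180 * 0.953 = 2078
Group 4: 940 * 0.949 + 2190 * 0.453 = 892 + 992 = 1884
End of period: [1008, 1704, 2078, 1884]
Period 2:
Births: 1704 * 0.308 = 525, 2078 * 0.359 = 746 ⇒ total 1271
Group 2: 1008 * 0.952 = 960
Group 3: 1704 * 0.953 = 1624
Group 4: 2078 * 0.949 + 1884 * 0.453 = 1972 + 853 = 2825
End of period: [1271, 960, 1624, 2825]

1271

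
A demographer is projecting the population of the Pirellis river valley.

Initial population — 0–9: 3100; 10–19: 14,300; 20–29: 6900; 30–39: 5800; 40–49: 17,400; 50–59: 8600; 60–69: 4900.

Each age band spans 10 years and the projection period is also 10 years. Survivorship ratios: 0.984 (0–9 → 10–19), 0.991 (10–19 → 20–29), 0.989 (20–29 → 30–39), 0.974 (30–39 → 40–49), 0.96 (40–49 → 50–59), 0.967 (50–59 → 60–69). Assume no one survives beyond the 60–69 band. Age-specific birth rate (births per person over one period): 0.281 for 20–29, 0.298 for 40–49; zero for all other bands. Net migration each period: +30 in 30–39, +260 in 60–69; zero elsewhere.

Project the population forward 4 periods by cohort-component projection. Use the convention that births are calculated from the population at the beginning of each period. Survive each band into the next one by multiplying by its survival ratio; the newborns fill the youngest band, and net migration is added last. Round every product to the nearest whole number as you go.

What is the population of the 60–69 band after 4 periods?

Numbering the bands 1..7 from youngest to oldest:
— Period 1 —
Births: 6900 × 0.281 = 1939, 17400 × 0.298 = 5185 → 7124
Band 2: 3100 × 0.984 = 3050
Band 3: 14300 × 0.991 = 14171
Band 4: 6900 × 0.989 = 6824
Band 5: 5800 × 0.974 = 5649
Band 6: 17400 × 0.96 = 16704
Band 7: 8600 × 0.967 = 8316
Net migration: Band 4 + 30 → 6854; Band 7 + 260 → 8576
End of period: [7124, 3050, 14171, 6854, 5649, 16704, 8576]
— Period 2 —
Births: 14171 × 0.281 = 3982, 5649 × 0.298 = 1683 → 5665
Band 2: 7124 × 0.984 = 7010
Band 3: 3050 × 0.991 = 3023
Band 4: 14171 × 0.989 = 14015
Band 5: 6854 × 0.974 = 6676
Band 6: 5649 × 0.96 = 5423
Band 7: 16704 × 0.967 = 16153
Net migration: Band 4 + 30 → 14045; Band 7 + 260 → 16413
End of period: [5665, 7010, 3023, 14045, 6676, 5423, 16413]
— Period 3 —
Births: 3023 × 0.281 = 849, 6676 × 0.298 = 1989 → 2838
Band 2: 5665 × 0.984 = 5574
Band 3: 7010 × 0.991 = 6947
Band 4: 3023 × 0.989 = 2990
Band 5: 14045 × 0.974 = 13680
Band 6: 6676 × 0.96 = 6409
Band 7: 5423 × 0.967 = 5244
Net migration: Band 4 + 30 → 3020; Band 7 + 260 → 5504
End of period: [2838, 5574, 6947, 3020, 13680, 6409, 5504]
— Period 4 —
Births: 6947 × 0.281 = 1952, 13680 × 0.298 = 4077 → 6029
Band 2: 2838 × 0.984 = 2793
Band 3: 5574 × 0.991 = 5524
Band 4: 6947 × 0.989 = 6871
Band 5: 3020 × 0.974 = 2941
Band 6: 13680 × 0.96 = 13133
Band 7: 6409 × 0.967 = 6198
Net migration: Band 4 + 30 → 6901; Band 7 + 260 → 6458
End of period: [6029, 2793, 5524, 6901, 2941, 13133, 6458]

6458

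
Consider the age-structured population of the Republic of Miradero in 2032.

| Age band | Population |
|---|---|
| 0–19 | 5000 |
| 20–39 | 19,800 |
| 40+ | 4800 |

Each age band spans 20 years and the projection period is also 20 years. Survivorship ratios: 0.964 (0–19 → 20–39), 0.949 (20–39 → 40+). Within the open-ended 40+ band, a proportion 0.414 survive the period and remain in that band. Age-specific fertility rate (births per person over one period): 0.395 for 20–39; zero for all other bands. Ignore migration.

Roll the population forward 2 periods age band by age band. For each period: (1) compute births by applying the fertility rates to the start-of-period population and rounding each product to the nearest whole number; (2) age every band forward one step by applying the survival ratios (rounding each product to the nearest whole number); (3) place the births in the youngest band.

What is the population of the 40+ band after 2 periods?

Period 1.
Births: 19800 × 0.395 = 7821
20–39: 5000 × 0.964 = 4820
40+: 19800 × 0.949 + 4800 × 0.414 = 18790 + 1987 = 20777
Giving 7821 / 4820 / 20777.
Period 2.
Births: 4820 × 0.395 = 1904
20–39: 7821 × 0.964 = 7539
40+: 4820 × 0.949 + 20777 × 0.414 = 4574 + 8602 = 13176
Giving 1904 / 7539 / 13176.

13176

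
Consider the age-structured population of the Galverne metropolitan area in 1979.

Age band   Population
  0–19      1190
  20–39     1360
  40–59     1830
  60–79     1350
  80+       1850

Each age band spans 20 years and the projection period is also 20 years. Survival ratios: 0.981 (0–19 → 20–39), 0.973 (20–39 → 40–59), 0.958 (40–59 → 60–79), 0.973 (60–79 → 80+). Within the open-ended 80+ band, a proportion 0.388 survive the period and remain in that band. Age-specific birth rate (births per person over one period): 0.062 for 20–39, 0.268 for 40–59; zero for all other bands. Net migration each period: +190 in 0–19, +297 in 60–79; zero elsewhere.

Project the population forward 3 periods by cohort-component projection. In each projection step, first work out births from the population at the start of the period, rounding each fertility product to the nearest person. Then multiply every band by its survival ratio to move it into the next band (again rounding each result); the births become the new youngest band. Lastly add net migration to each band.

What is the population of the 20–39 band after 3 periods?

605

Let group 1 be 0–19 through group 5 = 80+.
Period 1:
Births: 1360 * 0.062 = 84  |  1830 * 0.268 = 490 ⇒ total 574
Group 2: 1190 * 0.981 = 1167
Group 3: 1360 * 0.973 = 1323
Group 4: 1830 * 0.958 = 1753
Group 5: 1350 * 0.973 + 1850 * 0.388 = 1314 + 718 = 2032
Net migration: Group 1 + 190 → 764; Group 4 + 297 → 2050
End of period: [764, 1167, 1323, 2050, 2032]
Period 2:
Births: 1167 * 0.062 = 72  |  1323 * 0.268 = 355 ⇒ total 427
Group 2: 764 * 0.981 = 749
Group 3: 1167 * 0.973 = 1135
Group 4: 1323 * 0.958 = 1267
Group 5: 2050 * 0.973 + 2032 * 0.388 = 1995 + 788 = 2783
Net migration: Group 1 + 190 → 617; Group 4 + 297 → 1564
End of period: [617, 749, 1135, 1564, 2783]
Period 3:
Births: 749 * 0.062 = 46  |  1135 * 0.268 = 304 ⇒ total 350
Group 2: 617 * 0.981 = 605
Group 3: 749 * 0.973 = 729
Group 4: 1135 * 0.958 = 1087
Group 5: 1564 * 0.973 + 2783 * 0.388 = 1522 + 1080 = 2602
Net migration: Group 1 + 190 → 540; Group 4 + 297 → 1384
End of period: [540, 605, 729, 1384, 2602]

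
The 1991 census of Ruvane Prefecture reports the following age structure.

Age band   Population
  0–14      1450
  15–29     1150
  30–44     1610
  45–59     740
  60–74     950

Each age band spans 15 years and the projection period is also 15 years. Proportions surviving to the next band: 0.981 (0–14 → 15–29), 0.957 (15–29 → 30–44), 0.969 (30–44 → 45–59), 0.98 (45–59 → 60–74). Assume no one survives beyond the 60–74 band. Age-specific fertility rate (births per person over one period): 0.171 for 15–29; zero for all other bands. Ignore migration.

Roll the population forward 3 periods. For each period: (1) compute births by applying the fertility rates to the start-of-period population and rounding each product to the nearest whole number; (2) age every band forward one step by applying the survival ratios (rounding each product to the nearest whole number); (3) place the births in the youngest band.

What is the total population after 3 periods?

Let band 1 be 0–14 through band 5 = 60–74.
[period 1]
Births: 1150 × 0.171 = 197
Band 2: 1450 × 0.981 = 1422
Band 3: 1150 × 0.957 = 1101
Band 4: 1610 × 0.969 = 1560
Band 5: 740 × 0.98 = 725
Giving 197 / 1422 / 1101 / 1560 / 725.
[period 2]
Births: 1422 × 0.171 = 243
Band 2: 197 × 0.981 = 193
Band 3: 1422 × 0.957 = 1361
Band 4: 1101 × 0.969 = 1067
Band 5: 1560 × 0.98 = 1529
Giving 243 / 193 / 1361 / 1067 / 1529.
[period 3]
Births: 193 × 0.171 = 33
Band 2: 243 × 0.981 = 238
Band 3: 193 × 0.957 = 185
Band 4: 1361 × 0.969 = 1319
Band 5: 1067 × 0.98 = 1046
Giving 33 / 238 / 185 / 1319 / 1046.
Total after period 3: 33 + 238 + 185 + 1319 + 1046 = 2821

2821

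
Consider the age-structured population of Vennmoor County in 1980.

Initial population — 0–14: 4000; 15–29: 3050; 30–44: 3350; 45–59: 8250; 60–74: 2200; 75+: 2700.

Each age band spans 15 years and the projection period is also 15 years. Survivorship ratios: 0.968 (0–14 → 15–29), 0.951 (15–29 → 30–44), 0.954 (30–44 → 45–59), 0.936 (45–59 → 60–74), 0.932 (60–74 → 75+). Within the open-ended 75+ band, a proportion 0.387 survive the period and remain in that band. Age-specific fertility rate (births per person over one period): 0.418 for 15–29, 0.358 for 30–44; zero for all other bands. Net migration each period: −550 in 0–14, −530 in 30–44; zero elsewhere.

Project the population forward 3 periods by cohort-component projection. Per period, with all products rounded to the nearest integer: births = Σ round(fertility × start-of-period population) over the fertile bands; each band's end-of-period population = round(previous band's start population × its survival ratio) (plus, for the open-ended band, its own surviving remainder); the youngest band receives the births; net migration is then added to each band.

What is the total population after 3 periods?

15614

After projecting period 1:
Births: 3050 × 0.418 = 1275, 3350 × 0.358 = 1199 → 2474
15–29: 4000 × 0.968 = 3872
30–44: 3050 × 0.951 = 2901
45–59: 3350 × 0.954 = 3196
60–74: 8250 × 0.936 = 7722
75+: 2200 × 0.932 + 2700 × 0.387 = 2050 + 1045 = 3095
Net migration: 0–14 − 550 → 1924; 30–44 − 530 → 2371
End of period: [1924, 3872, 2371, 3196, 7722, 3095]
After projecting period 2:
Births: 3872 × 0.418 = 1618, 2371 × 0.358 = 849 → 2467
15–29: 1924 × 0.968 = 1862
30–44: 3872 × 0.951 = 3682
45–59: 2371 × 0.954 = 2262
60–74: 3196 × 0.936 = 2991
75+: 7722 × 0.932 + 3095 × 0.387 = 7197 + 1198 = 8395
Net migration: 0–14 − 550 → 1917; 30–44 − 530 → 3152
End of period: [1917, 1862, 3152, 2262, 2991, 8395]
After projecting period 3:
Births: 1862 × 0.418 = 778, 3152 × 0.358 = 1128 → 1906
15–29: 1917 × 0.968 = 1856
30–44: 1862 × 0.951 = 1771
45–59: 3152 × 0.954 = 3007
60–74: 2262 × 0.936 = 2117
75+: 2991 × 0.932 + 8395 × 0.387 = 2788 + 3249 = 6037
Net migration: 0–14 − 550 → 1356; 30–44 − 530 → 1241
End of period: [1356, 1856, 1241, 3007, 2117, 6037]
Total after period 3: 1356 + 1856 + 1241 + 3007 + 2117 + 6037 = 15614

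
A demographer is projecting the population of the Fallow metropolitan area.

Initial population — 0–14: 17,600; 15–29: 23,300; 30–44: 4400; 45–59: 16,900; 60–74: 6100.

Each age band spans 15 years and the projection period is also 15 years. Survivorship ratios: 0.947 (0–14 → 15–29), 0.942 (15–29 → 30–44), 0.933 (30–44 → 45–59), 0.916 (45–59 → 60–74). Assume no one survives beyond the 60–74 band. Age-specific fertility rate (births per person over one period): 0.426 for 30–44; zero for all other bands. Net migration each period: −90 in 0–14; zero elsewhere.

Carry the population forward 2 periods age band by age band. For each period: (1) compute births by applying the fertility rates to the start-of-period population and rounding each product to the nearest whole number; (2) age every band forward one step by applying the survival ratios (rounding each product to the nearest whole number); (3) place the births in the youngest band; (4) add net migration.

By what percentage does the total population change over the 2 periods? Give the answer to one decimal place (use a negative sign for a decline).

(Groups numbered youngest = 1 to oldest = 5.)
[period 1]
Births: 4400 × 0.426 = 1874
Group 2: 17600 × 0.947 = 16667
Group 3: 23300 × 0.942 = 21949
Group 4: 4400 × 0.933 = 4105
Group 5: 16900 × 0.916 = 15480
Net migration: Group 1 − 90 → 1784
Giving 1784 / 16667 / 21949 / 4105 / 15480.
[period 2]
Births: 21949 × 0.426 = 9350
Group 2: 1784 × 0.947 = 1689
Group 3: 16667 × 0.942 = 15700
Group 4: 21949 × 0.933 = 20478
Group 5: 4105 × 0.916 = 3760
Net migration: Group 1 − 90 → 9260
Giving 9260 / 1689 / 15700 / 20478 / 3760.
Total: 68300 → 50887; change = -17413; percentage change = -25.5%

-25.5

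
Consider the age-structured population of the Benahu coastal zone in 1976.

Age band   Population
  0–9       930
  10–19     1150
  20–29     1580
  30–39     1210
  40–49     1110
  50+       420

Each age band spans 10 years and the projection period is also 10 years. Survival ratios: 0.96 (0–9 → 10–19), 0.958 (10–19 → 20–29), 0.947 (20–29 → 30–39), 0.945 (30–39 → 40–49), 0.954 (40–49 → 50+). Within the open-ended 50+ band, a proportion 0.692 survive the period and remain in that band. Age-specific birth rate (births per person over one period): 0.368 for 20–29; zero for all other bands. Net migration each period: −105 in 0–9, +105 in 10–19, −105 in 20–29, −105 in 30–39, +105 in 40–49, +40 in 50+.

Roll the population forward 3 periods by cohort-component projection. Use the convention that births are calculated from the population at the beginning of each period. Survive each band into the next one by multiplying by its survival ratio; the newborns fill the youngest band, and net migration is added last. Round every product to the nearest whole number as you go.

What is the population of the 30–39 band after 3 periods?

Let group 1 be 0–9 through group 6 = 50+.
Period 1:
Births: 1580 × 0.368 = 581
Group 2: 930 × 0.96 = 893
Group 3: 1150 × 0.958 = 1102
Group 4: 1580 × 0.947 = 1496
Group 5: 1210 × 0.945 = 1143
Group 6: 1110 × 0.954 + 420 × 0.692 = 1059 + 291 = 1350
Net migration: Group 1 − 105 → 476; Group 2 + 105 → 998; Group 3 − 105 → 997; Group 4 − 105 → 1391; Group 5 + 105 → 1248; Group 6 + 40 → 1390
Population now: 0–9=476, 10–19=998, 20–29=997, 30–39=1391, 40–49=1248, 50+=1390
Period 2:
Births: 997 × 0.368 = 367
Group 2: 476 × 0.96 = 457
Group 3: 998 × 0.958 = 956
Group 4: 997 × 0.947 = 944
Group 5: 1391 × 0.945 = 1314
Group 6: 1248 × 0.954 + 1390 × 0.692 = 1191 + 962 = 2153
Net migration: Group 1 − 105 → 262; Group 2 + 105 → 562; Group 3 − 105 → 851; Group 4 − 105 → 839; Group 5 + 105 → 1419; Group 6 + 40 → 2193
Population now: 0–9=262, 10–19=562, 20–29=851, 30–39=839, 40–49=1419, 50+=2193
Period 3:
Births: 851 × 0.368 = 313
Group 2: 262 × 0.96 = 252
Group 3: 562 × 0.958 = 538
Group 4: 851 × 0.947 = 806
Group 5: 839 × 0.945 = 793
Group 6: 1419 × 0.954 + 2193 × 0.692 = 1354 + 1518 = 2872
Net migration: Group 1 − 105 → 208; Group 2 + 105 → 357; Group 3 − 105 → 433; Group 4 − 105 → 701; Group 5 + 105 → 898; Group 6 + 40 → 2912
Population now: 0–9=208, 10–19=357, 20–29=433, 30–39=701, 40–49=898, 50+=2912

701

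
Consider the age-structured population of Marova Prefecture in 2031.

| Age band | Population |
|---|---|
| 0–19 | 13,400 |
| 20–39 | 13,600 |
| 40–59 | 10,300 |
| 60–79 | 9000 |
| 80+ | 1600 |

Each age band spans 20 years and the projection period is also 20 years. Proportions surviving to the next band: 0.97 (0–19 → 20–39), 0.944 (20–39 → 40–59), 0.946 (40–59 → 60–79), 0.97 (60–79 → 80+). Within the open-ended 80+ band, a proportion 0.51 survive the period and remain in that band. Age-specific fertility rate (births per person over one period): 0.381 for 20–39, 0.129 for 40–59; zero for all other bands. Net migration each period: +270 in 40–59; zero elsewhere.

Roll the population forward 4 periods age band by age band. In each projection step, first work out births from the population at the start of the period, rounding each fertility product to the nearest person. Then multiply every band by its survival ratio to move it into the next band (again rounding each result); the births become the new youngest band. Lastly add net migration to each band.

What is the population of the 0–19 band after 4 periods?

After projecting period 1:
Births: 13600 × 0.381 = 5182, 10300 × 0.129 = 1329 — total 6511
20–39: 13400 × 0.97 = 12998
40–59: 13600 × 0.944 = 12838
60–79: 10300 × 0.946 = 9744
80+: 9000 × 0.97 + 1600 × 0.51 = 8730 + 816 = 9546
Net migration: 40–59 + 270 → 13108
Population now: 0–19=6511, 20–39=12998, 40–59=13108, 60–79=9744, 80+=9546
After projecting period 2:
Births: 12998 × 0.381 = 4952, 13108 × 0.129 = 1691 — total 6643
20–39: 6511 × 0.97 = 6316
40–59: 12998 × 0.944 = 12270
60–79: 13108 × 0.946 = 12400
80+: 9744 × 0.97 + 9546 × 0.51 = 9452 + 4868 = 14320
Net migration: 40–59 + 270 → 12540
Population now: 0–19=6643, 20–39=6316, 40–59=12540, 60–79=12400, 80+=14320
After projecting period 3:
Births: 6316 × 0.381 = 2406, 12540 × 0.129 = 1618 — total 4024
20–39: 6643 × 0.97 = 6444
40–59: 6316 × 0.944 = 5962
60–79: 12540 × 0.946 = 11863
80+: 12400 × 0.97 + 14320 × 0.51 = 12028 + 7303 = 19331
Net migration: 40–59 + 270 → 6232
Population now: 0–19=4024, 20–39=6444, 40–59=6232, 60–79=11863, 80+=19331
After projecting period 4:
Births: 6444 × 0.381 = 2455, 6232 × 0.129 = 804 — total 3259
20–39: 4024 × 0.97 = 3903
40–59: 6444 × 0.944 = 6083
60–79: 6232 × 0.946 = 5895
80+: 11863 × 0.97 + 19331 × 0.51 = 11507 + 9859 = 21366
Net migration: 40–59 + 270 → 6353
Population now: 0–19=3259, 20–39=3903, 40–59=6353, 60–79=5895, 80+=21366

3259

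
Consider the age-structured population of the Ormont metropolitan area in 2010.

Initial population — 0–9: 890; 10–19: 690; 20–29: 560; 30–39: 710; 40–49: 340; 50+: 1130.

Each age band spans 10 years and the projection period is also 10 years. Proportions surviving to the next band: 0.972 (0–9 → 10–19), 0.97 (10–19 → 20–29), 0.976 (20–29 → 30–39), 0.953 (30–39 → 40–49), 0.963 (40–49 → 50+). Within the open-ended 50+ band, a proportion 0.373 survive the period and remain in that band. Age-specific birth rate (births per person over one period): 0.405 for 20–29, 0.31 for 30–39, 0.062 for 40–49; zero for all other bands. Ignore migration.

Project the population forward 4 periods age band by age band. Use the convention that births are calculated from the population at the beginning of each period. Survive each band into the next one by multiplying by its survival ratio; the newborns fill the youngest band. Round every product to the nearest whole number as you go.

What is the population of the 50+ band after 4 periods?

(Groups numbered youngest = 1 to oldest = 6.)
[period 1]
Births: 560 * 0.405 = 227 ; 710 * 0.31 = 220 ; 340 * 0.062 = 21 — total 468
Group 2: 890 * 0.972 = 865
Group 3: 690 * 0.97 = 669
Group 4: 560 * 0.976 = 547
Group 5: 710 * 0.953 = 677
Group 6: 340 * 0.963 + 1130 * 0.373 = 327 + 421 = 748
Giving 468 / 865 / 669 / 547 / 677 / 748.
[period 2]
Births: 669 * 0.405 = 271 ; 547 * 0.31 = 170 ; 677 * 0.062 = 42 — total 483
Group 2: 468 * 0.972 = 455
Group 3: 865 * 0.97 = 839
Group 4: 669 * 0.976 = 653
Group 5: 547 * 0.953 = 521
Group 6: 677 * 0.963 + 748 * 0.373 = 652 + 279 = 931
Giving 483 / 455 / 839 / 653 / 521 / 931.
[period 3]
Births: 839 * 0.405 = 340 ; 653 * 0.31 = 202 ; 521 * 0.062 = 32 — total 574
Group 2: 483 * 0.972 = 469
Group 3: 455 * 0.97 = 441
Group 4: 839 * 0.976 = 819
Group 5: 653 * 0.953 = 622
Group 6: 521 * 0.963 + 931 * 0.373 = 502 + 347 = 849
Giving 574 / 469 / 441 / 819 / 622 / 849.
[period 4]
Births: 441 * 0.405 = 179 ; 819 * 0.31 = 254 ; 622 * 0.062 = 39 — total 472
Group 2: 574 * 0.972 = 558
Group 3: 469 * 0.97 = 455
Group 4: 441 * 0.976 = 430
Group 5: 819 * 0.953 = 781
Group 6: 622 * 0.963 + 849 * 0.373 = 599 + 317 = 916
Giving 472 / 558 / 455 / 430 / 781 / 916.

916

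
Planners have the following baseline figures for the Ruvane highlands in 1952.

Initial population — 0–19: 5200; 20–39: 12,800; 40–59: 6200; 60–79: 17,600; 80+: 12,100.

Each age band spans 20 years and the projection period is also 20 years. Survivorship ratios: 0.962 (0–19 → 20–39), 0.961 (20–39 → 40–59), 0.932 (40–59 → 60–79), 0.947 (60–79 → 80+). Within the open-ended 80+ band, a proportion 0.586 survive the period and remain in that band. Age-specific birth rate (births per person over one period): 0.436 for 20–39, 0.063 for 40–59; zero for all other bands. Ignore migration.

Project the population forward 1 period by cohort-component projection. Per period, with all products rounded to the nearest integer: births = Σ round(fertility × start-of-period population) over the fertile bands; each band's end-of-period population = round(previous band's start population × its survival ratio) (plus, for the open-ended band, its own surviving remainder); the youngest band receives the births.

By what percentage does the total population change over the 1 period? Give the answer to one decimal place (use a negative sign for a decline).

-2.0

Numbering the bands 1..5 from youngest to oldest:
— Period 1 —
Births: 12800 × 0.436 = 5581  |  6200 × 0.063 = 391 → 5972
Band 2: 5200 × 0.962 = 5002
Band 3: 12800 × 0.961 = 12301
Band 4: 6200 × 0.932 = 5778
Band 5: 17600 × 0.947 + 12100 × 0.586 = 16667 + 7091 = 23758
→ [5972, 5002, 12301, 5778, 23758]
Total: 53900 → 52811; change = -1089; percentage change = -2.0%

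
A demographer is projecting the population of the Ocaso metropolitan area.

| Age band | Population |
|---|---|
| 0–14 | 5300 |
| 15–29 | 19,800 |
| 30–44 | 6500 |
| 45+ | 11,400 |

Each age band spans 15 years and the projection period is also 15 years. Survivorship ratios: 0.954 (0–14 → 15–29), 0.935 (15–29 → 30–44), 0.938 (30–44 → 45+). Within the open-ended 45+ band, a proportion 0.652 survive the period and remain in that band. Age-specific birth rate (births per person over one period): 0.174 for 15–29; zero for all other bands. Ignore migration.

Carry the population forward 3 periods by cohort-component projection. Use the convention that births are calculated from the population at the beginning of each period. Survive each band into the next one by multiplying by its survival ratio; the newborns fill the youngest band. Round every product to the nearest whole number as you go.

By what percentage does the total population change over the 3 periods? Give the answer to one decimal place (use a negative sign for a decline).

(Bands numbered youngest = 1 to oldest = 4.)
[period 1]
Births: 19800 * 0.174 = 3445
Band 2: 5300 * 0.954 = 5056
Band 3: 19800 * 0.935 = 18513
Band 4: 6500 * 0.938 + 11400 * 0.652 = 6097 + 7433 = 13530
→ [3445, 5056, 18513, 13530]
[period 2]
Births: 5056 * 0.174 = 880
Band 2: 3445 * 0.954 = 3287
Band 3: 5056 * 0.935 = 4727
Band 4: 18513 * 0.938 + 13530 * 0.652 = 17365 + 8822 = 26187
→ [880, 3287, 4727, 26187]
[period 3]
Births: 3287 * 0.174 = 572
Band 2: 880 * 0.954 = 840
Band 3: 3287 * 0.935 = 3073
Band 4: 4727 * 0.938 + 26187 * 0.652 = 4434 + 17074 = 21508
→ [572, 840, 3073, 21508]
Total: 43000 → 25993; change = -17007; percentage change = -39.6%

-39.6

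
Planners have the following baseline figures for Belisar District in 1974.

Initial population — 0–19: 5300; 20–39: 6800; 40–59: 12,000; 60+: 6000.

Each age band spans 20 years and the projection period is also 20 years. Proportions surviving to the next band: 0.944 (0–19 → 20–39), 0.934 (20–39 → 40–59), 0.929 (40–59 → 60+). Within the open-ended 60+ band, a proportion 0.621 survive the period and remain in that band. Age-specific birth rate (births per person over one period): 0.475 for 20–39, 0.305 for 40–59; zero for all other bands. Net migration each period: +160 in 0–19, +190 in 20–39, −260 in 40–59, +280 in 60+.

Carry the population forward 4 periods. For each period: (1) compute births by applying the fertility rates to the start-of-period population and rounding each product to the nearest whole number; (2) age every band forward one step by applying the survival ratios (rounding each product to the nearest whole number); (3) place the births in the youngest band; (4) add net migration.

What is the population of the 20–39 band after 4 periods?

4732

— Period 1 —
Births: 6800 × 0.475 = 3230, 12000 × 0.305 = 3660 → 6890
20–39: 5300 × 0.944 = 5003
40–59: 6800 × 0.934 = 6351
60+: 12000 × 0.929 + 6000 × 0.621 = 11148 + 3726 = 14874
Net migration: 0–19 + 160 → 7050; 20–39 + 190 → 5193; 40–59 − 260 → 6091; 60+ + 280 → 15154
End of period: [7050, 5193, 6091, 15154]
— Period 2 —
Births: 5193 × 0.475 = 2467, 6091 × 0.305 = 1858 → 4325
20–39: 7050 × 0.944 = 6655
40–59: 5193 × 0.934 = 4850
60+: 6091 × 0.929 + 15154 × 0.621 = 5659 + 9411 = 15070
Net migration: 0–19 + 160 → 4485; 20–39 + 190 → 6845; 40–59 − 260 → 4590; 60+ + 280 → 15350
End of period: [4485, 6845, 4590, 15350]
— Period 3 —
Births: 6845 × 0.475 = 3251, 4590 × 0.305 = 1400 → 4651
20–39: 4485 × 0.944 = 4234
40–59: 6845 × 0.934 = 6393
60+: 4590 × 0.929 + 15350 × 0.621 = 4264 + 9532 = 13796
Net migration: 0–19 + 160 → 4811; 20–39 + 190 → 4424; 40–59 − 260 → 6133; 60+ + 280 → 14076
End of period: [4811, 4424, 6133, 14076]
— Period 4 —
Births: 4424 × 0.475 = 2101, 6133 × 0.305 = 1871 → 3972
20–39: 4811 × 0.944 = 4542
40–59: 4424 × 0.934 = 4132
60+: 6133 × 0.929 + 14076 × 0.621 = 5698 + 8741 = 14439
Net migration: 0–19 + 160 → 4132; 20–39 + 190 → 4732; 40–59 − 260 → 3872; 60+ + 280 → 14719
End of period: [4132, 4732, 3872, 14719]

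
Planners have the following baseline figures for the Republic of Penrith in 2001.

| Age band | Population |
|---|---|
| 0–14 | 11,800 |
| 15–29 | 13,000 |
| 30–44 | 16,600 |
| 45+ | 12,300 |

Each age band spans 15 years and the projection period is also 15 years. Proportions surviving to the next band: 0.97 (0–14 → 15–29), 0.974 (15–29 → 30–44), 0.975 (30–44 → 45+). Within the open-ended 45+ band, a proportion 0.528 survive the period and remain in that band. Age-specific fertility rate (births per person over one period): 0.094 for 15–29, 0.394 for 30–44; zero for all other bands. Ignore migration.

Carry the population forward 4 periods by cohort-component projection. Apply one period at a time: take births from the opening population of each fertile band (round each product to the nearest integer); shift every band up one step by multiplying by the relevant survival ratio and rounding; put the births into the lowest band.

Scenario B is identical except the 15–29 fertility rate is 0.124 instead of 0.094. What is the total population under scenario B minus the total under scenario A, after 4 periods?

Call the groups 1 to 4, youngest first.
After projecting period 1:
Births: 13000 * 0.094 = 1222  |  16600 * 0.394 = 6540 → 7762
Group 2: 11800 * 0.97 = 11446
Group 3: 13000 * 0.974 = 12662
Group 4: 16600 * 0.975 + 12300 * 0.528 = 16185 + 6494 = 22679
End of period: [7762, 11446, 12662, 22679]
After projecting period 2:
Births: 11446 * 0.094 = 1076  |  12662 * 0.394 = 4989 → 6065
Group 2: 7762 * 0.97 = 7529
Group 3: 11446 * 0.974 = 11148
Group 4: 12662 * 0.975 + 22679 * 0.528 = 12345 + 11975 = 24320
End of period: [6065, 7529, 11148, 24320]
After projecting period 3:
Births: 7529 * 0.094 = 708  |  11148 * 0.394 = 4392 → 5100
Group 2: 6065 * 0.97 = 5883
Group 3: 7529 * 0.974 = 7333
Group 4: 11148 * 0.975 + 24320 * 0.528 = 10869 + 12841 = 23710
End of period: [5100, 5883, 7333, 23710]
After projecting period 4:
Births: 5883 * 0.094 = 553  |  7333 * 0.394 = 2889 → 3442
Group 2: 5100 * 0.97 = 4947
Group 3: 5883 * 0.974 = 5730
Group 4: 7333 * 0.975 + 23710 * 0.528 = 7150 + 12519 = 19669
End of period: [3442, 4947, 5730, 19669]
Scenario A total after 4 periods: 33788
Scenario B projection —
After projecting period 1:
Births: 13000 * 0.124 = 1612  |  16600 * 0.394 = 6540 → 8152
Group 2: 11800 * 0.97 = 11446
Group 3: 13000 * 0.974 = 12662
Group 4: 16600 * 0.975 + 12300 * 0.528 = 16185 + 6494 = 22679
End of period: [8152, 11446, 12662, 22679]
After projecting period 2:
Births: 11446 * 0.124 = 1419  |  12662 * 0.394 = 4989 → 6408
Group 2: 8152 * 0.97 = 7907
Group 3: 11446 * 0.974 = 11148
Group 4: 12662 * 0.975 + 22679 * 0.528 = 12345 + 11975 = 24320
End of period: [6408, 7907, 11148, 24320]
After projecting period 3:
Births: 7907 * 0.124 = 980  |  11148 * 0.394 = 4392 → 5372
Group 2: 6408 * 0.97 = 6216
Group 3: 7907 * 0.974 = 7701
Group 4: 11148 * 0.975 + 24320 * 0.528 = 10869 + 12841 = 23710
End of period: [5372, 6216, 7701, 23710]
After projecting period 4:
Births: 6216 * 0.124 = 771  |  7701 * 0.394 = 3034 → 3805
Group 2: 5372 * 0.97 = 5211
Group 3: 6216 * 0.974 = 6054
Group 4: 7701 * 0.975 + 23710 * 0.528 = 7508 + 12519 = 20027
End of period: [3805, 5211, 6054, 20027]
Scenario B total after 4 periods: 35097
Difference B − A = 35097 − 33788 = 1309

1309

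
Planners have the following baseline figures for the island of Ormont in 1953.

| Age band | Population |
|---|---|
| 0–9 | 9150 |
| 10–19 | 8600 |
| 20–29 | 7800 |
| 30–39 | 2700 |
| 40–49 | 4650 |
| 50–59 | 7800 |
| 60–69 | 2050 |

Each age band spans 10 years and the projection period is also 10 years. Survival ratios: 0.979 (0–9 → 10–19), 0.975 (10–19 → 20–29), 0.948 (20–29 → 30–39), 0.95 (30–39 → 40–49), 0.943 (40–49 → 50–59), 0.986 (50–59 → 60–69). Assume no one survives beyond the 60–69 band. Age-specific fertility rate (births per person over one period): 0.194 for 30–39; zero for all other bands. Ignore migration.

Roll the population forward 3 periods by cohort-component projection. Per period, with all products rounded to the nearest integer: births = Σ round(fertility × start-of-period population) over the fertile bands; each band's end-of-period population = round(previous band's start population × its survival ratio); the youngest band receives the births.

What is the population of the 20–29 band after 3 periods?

— Period 1 —
Births: 2700 × 0.194 = 524
10–19: 9150 × 0.979 = 8958
20–29: 8600 × 0.975 = 8385
30–39: 7800 × 0.948 = 7394
40–49: 2700 × 0.95 = 2565
50–59: 4650 × 0.943 = 4385
60–69: 7800 × 0.986 = 7691
Population now: 0–9=524, 10–19=8958, 20–29=8385, 30–39=7394, 40–49=2565, 50–59=4385, 60–69=7691
— Period 2 —
Births: 7394 × 0.194 = 1434
10–19: 524 × 0.979 = 513
20–29: 8958 × 0.975 = 8734
30–39: 8385 × 0.948 = 7949
40–49: 7394 × 0.95 = 7024
50–59: 2565 × 0.943 = 2419
60–69: 4385 × 0.986 = 4324
Population now: 0–9=1434, 10–19=513, 20–29=8734, 30–39=7949, 40–49=7024, 50–59=2419, 60–69=4324
— Period 3 —
Births: 7949 × 0.194 = 1542
10–19: 1434 × 0.979 = 1404
20–29: 513 × 0.975 = 500
30–39: 8734 × 0.948 = 8280
40–49: 7949 × 0.95 = 7552
50–59: 7024 × 0.943 = 6624
60–69: 2419 × 0.986 = 2385
Population now: 0–9=1542, 10–19=1404, 20–29=500, 30–39=8280, 40–49=7552, 50–59=6624, 60–69=2385

500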